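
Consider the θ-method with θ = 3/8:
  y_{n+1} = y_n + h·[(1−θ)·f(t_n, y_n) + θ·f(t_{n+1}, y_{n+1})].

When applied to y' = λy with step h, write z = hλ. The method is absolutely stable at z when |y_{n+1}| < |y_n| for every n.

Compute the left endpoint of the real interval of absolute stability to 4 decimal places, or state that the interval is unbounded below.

left endpoint -8.0000.

With y'=λy (z=hλ):
  y_{n+1} = y_n + z·[5/8·y_n + 3/8·y_{n+1}] ⇒ (1 − 3/8z)y_{n+1} = (1 + 5/8z)y_n
  ⇒ R(z) = (1 + 5/8z)/(1 − 3/8z).

Boundary: |R(x)|=1, x<0.
x=-1.69: |R|=0.0344
R=−1: 1+5/8x = −1+3/8x ⇒ -1/4x=2 ⇒ x=2/(-1/4)=-8.0000
Confirm numerically:
  x=-6.882: |R|=0.92194 <1
  x=-4.771: |R|=0.71057 <1
  x=-3.410: |R|=0.49643 <1
  x=-8.251: |R|=1.01533 >1
  x=-8.023: |R|=1.00143 >1
So |R|<1 on (-8.0000, 0).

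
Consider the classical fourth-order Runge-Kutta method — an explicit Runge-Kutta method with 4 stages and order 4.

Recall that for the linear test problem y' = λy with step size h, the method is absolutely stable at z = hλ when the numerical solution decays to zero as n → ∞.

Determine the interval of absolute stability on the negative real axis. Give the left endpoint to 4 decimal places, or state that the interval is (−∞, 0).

Test eqn y'=λy, z=hλ:
  order 4, 4-stage ⇒ R(z)=1+z+z^2/2+z^3/6+z^4/24
  (e.g. R(-1.38)=0.28530, |R|=0.28530)

Need |R(x)|<1, x<0.
x=-1.38: |R|=0.2853
|R(-2.21)|=0.4270 |R(-1.02)|=0.3684 |R(-0.51)|=0.6008
Bisect:
  x_lo=-3.1509 |R|=1.7064  x_hi=-0.2639 |R|=0.7681
  mid=-1.70738 |R|=0.27474 →hi
  mid=-2.42914 |R|=0.58304 →hi
  mid=-2.79002 |R|=1.00715 →lo
  mid=-2.60958 |R|=0.76583 →hi
  mid=-2.69980 |R|=0.87857 →hi
  mid=-2.74491 |R|=0.94080 →hi
  mid=-2.76746 |R|=0.97345 →hi
  ...
  [-2.78544,-2.78526] ⇒ x*=-2.7853
Stable set (-2.7853, 0).

(-2.7853, 0).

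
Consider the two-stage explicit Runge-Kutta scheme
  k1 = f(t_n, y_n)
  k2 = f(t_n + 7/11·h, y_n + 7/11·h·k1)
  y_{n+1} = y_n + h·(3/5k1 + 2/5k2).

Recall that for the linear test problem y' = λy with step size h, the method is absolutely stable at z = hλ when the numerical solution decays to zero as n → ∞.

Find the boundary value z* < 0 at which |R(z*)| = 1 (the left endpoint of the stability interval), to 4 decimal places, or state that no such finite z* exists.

With y'=λy (z=hλ):
  k1=λy_n ⇒ h·k1=z·y_n;  k2=λ(1+7/11z)y_n ⇒ h·k2=z(1+7/11z)y_n
  y_{n+1}/y_n = 1 + 3/5z + 2/5z(1+7/11z) = 1 + z + 14/55z²
  ⇒ R(z) = 1 + z + 14/55z².

Boundary: |R(x)|=1, x<0.
x=-1.41: |R|=0.0961
R=1: x+14/55x²=0 ⇒ x=−55/14=-3.9286; min R=1−1/(4·14/55)=0.0179>−1
Confirm numerically:
  x=-3.757: |R|=0.83592 <1
  x=-1.957: |R|=0.01787 <1
  x=-1.938: |R|=0.01803 <1
  x=-4.403: |R|=1.53172 >1
  x=-4.066: |R|=1.14224 >1
  x=-4.008: |R|=1.08103 >1
Stable set (-3.9286, 0).

left endpoint -3.9286.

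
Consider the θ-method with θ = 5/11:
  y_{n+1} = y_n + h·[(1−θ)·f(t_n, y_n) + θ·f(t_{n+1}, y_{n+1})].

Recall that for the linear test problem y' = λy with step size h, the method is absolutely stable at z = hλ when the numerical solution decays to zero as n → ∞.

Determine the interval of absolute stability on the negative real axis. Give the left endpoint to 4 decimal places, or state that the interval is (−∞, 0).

Set f=λy, z=hλ:
  y_{n+1} = y_n + z·[6/11·y_n + 5/11·y_{n+1}] ⇒ (1 − 5/11z)y_{n+1} = (1 + 6/11z)y_n
  so R(z) = (1 + 6/11z)/(1 − 5/11z).

Find x<0 with |R(x)|<1.
x=-1.49: |R|=0.1117
R=−1: 1+6/11x = −1+5/11x ⇒ -1/11x=2 ⇒ x=2/(-1/11)=-22.0000
Confirm numerically:
  x=-20.350: |R|=0.98537 <1
  x=-19.348: |R|=0.97539 <1
  x=-12.043: |R|=0.86018 <1
  x=-10.915: |R|=0.83096 <1
  x=-22.087: |R|=1.00072 >1
  x=-22.048: |R|=1.00040 >1
Stable set (-22.0000, 0).

(-22.0000, 0).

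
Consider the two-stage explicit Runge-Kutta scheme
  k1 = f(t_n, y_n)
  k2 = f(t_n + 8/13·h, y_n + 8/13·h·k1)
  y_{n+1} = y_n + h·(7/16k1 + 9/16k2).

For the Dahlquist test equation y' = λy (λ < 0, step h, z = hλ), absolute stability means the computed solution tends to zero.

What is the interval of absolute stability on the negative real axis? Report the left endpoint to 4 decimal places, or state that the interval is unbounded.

On y'=λy, z=hλ:
  k1=λy_n ⇒ h·k1=z·y_n;  k2=λ(1+8/13z)y_n ⇒ h·k2=z(1+8/13z)y_n
  y_{n+1}/y_n = 1 + 7/16z + 9/16z(1+8/13z) = 1 + z + 9/26z²
  Hence R(z) = 1 + z + 9/26z².

Boundary: |R(x)|=1, x<0.
x=-1.08: |R|=0.3238
R=1: x+9/26x²=0 ⇒ x=−26/9=-2.8889; min R=1−1/(4·9/26)=0.2778>−1
Confirm numerically:
  x=-2.236: |R|=0.49466 <1
  x=-1.791: |R|=0.31935 <1
  x=-1.301: |R|=0.28490 <1
  x=-1.171: |R|=0.30366 <1
  x=-3.448: |R|=1.66732 >1
  x=-3.411: |R|=1.61647 >1
  x=-3.064: |R|=1.18573 >1
Stable set (-2.8889, 0).

(-2.8889, 0).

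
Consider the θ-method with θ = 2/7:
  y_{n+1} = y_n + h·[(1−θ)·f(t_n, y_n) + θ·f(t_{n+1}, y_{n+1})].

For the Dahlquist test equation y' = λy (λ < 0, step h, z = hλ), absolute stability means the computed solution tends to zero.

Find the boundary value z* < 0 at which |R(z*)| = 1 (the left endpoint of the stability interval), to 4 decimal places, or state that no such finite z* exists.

z* = -4.6667.

On y'=λy, z=hλ:
  y_{n+1} = y_n + z·[5/7·y_n + 2/7·y_{n+1}] ⇒ (1 − 2/7z)y_{n+1} = (1 + 5/7z)y_n
  ⇒ R(z) = (1 + 5/7z)/(1 − 2/7z).

Solve |R(x)|<1 on ℝ⁻.
x=-1.17: |R|=0.1231
R=−1: 1+5/7x = −1+2/7x ⇒ -3/7x=2 ⇒ x=2/(-3/7)=-4.6667
Confirm numerically:
  x=-3.661: |R|=0.78935 <1
  x=-3.412: |R|=0.72772 <1
  x=-3.401: |R|=0.72489 <1
  x=-1.946: |R|=0.25064 <1
  x=-5.158: |R|=1.08512 >1
  x=-4.746: |R|=1.01443 >1
Stable set (-4.6667, 0).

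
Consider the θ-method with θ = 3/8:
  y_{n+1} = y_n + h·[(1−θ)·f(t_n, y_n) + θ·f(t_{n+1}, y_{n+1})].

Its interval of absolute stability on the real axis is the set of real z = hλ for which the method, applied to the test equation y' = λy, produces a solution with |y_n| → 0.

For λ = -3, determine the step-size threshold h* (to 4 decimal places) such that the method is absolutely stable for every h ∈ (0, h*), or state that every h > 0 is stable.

Test eqn y'=λy, z=hλ:
  y_{n+1} = y_n + z·[5/8·y_n + 3/8·y_{n+1}] ⇒ (1 − 3/8z)y_{n+1} = (1 + 5/8z)y_n
  R(z) = (1 + 5/8z)/(1 − 3/8z).

Find x<0 with |R(x)|<1.
x=-0.4: |R|=0.6522
R=−1: 1+5/8x = −1+3/8x ⇒ -1/4x=2 ⇒ x=2/(-1/4)=-8.0000
Confirm numerically:
  x=-5.435: |R|=0.78893 <1
  x=-4.663: |R|=0.69648 <1
  x=-4.455: |R|=0.66815 <1
  x=-4.054: |R|=0.60857 <1
  x=-8.487: |R|=1.02911 >1
  x=-8.052: |R|=1.00323 >1
Stable set (-8.0000, 0).

(-8.0000,0); λ=-3 ⇒ h* = (8)/3 = 2.6667.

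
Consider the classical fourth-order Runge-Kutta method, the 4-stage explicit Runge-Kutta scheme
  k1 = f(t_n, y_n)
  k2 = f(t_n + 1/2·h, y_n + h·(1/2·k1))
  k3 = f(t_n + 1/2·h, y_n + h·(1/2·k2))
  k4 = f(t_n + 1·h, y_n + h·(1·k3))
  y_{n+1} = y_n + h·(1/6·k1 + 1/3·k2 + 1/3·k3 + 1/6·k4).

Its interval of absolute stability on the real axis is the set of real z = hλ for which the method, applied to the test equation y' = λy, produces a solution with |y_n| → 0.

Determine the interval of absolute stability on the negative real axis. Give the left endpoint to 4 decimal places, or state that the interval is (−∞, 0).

z∈(-2.7853,0).

Set f=λy, z=hλ:
  order 4, 4-stage ⇒ R(z)=1+z+z^2/2+z^3/6+z^4/24
  (e.g. R(-1.16)=0.32809, |R|=0.32809)

Need |R(x)|<1, x<0.
x=-1.16: |R|=0.3281
|R(-2.2)|=0.4214 |R(-0.79)|=0.4561 |R(-0.64)|=0.5281
Bisect:
  x_lo=-3.1542 |R|=1.7144  x_hi=-0.2007 |R|=0.8181
  mid=-1.67746 |R|=0.27269 →hi
  mid=-2.41583 |R|=0.57163 →hi
  mid=-2.78502 |R|=0.99958 →hi
  mid=-2.96961 |R|=1.31536 →lo
  mid=-2.87731 |R|=1.14783 →lo
  mid=-2.83116 |R|=1.07139 →lo
  mid=-2.80809 |R|=1.03492 →lo
  mid=-2.79655 |R|=1.01711 →lo
  ...
  [-2.78538,-2.78520] ⇒ x*=-2.7853
So |R|<1 on (-2.7853, 0).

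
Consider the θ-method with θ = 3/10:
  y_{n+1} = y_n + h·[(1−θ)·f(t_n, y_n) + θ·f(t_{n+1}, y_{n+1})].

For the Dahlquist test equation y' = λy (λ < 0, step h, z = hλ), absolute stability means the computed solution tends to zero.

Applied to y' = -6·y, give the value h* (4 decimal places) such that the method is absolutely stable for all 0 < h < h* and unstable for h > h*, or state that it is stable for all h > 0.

(-5.0000,0); λ=-6 ⇒ h* = (5)/6 = 0.8333.

Set f=λy, z=hλ:
  y_{n+1} = y_n + z·[7/10·y_n + 3/10·y_{n+1}] ⇒ (1 − 3/10z)y_{n+1} = (1 + 7/10z)y_n
  so R(z) = (1 + 7/10z)/(1 − 3/10z).

Boundary: |R(x)|=1, x<0.
x=-1.38: |R|=0.0240
R=−1: 1+7/10x = −1+3/10x ⇒ -2/5x=2 ⇒ x=2/(-2/5)=-5.0000
Confirm numerically:
  x=-3.149: |R|=0.61927 <1
  x=-3.022: |R|=0.58502 <1
  x=-2.979: |R|=0.57311 <1
  x=-2.511: |R|=0.43216 <1
  x=-5.531: |R|=1.07987 >1
  x=-5.328: |R|=1.05049 >1
So |R|<1 on (-5.0000, 0).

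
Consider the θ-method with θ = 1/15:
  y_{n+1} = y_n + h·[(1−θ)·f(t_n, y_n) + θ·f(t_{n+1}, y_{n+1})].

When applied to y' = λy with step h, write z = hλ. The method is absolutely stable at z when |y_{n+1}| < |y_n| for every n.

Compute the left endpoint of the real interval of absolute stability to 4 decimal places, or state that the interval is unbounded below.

Test eqn y'=λy, z=hλ:
  y_{n+1} = y_n + z·[14/15·y_n + 1/15·y_{n+1}] ⇒ (1 − 1/15z)y_{n+1} = (1 + 14/15z)y_n
  Hence R(z) = (1 + 14/15z)/(1 − 1/15z).

Find x<0 with |R(x)|<1.
x=-1.21: |R|=0.1197
R=−1: 1+14/15x = −1+1/15x ⇒ -13/15x=2 ⇒ x=2/(-13/15)=-2.3077
Confirm numerically:
  x=-2.269: |R|=0.97087 <1
  x=-1.906: |R|=0.69112 <1
  x=-1.006: |R|=0.05723 <1
  x=-2.907: |R|=1.43508 >1
  x=-2.620: |R|=1.23042 >1
So |R|<1 on (-2.3077, 0).

left endpoint -2.3077.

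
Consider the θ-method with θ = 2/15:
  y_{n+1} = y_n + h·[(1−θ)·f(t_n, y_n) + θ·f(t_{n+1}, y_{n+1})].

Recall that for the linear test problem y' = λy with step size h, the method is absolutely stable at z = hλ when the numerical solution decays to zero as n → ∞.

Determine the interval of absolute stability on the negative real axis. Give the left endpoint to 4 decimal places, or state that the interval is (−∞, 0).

(-2.7273, 0).

Test eqn y'=λy, z=hλ:
  y_{n+1} = y_n + z·[13/15·y_n + 2/15·y_{n+1}] ⇒ (1 − 2/15z)y_{n+1} = (1 + 13/15z)y_n
  Hence R(z) = (1 + 13/15z)/(1 − 2/15z).

Need |R(x)|<1, x<0.
x=-1.16: |R|=0.0046
R=−1: 1+13/15x = −1+2/15x ⇒ -11/15x=2 ⇒ x=2/(-11/15)=-2.7273
Confirm numerically:
  x=-1.280: |R|=0.09339 <1
  x=-1.243: |R|=0.06628 <1
  x=-1.104: |R|=0.03766 <1
  x=-3.311: |R|=1.29697 >1
  x=-3.130: |R|=1.20837 >1
  x=-2.751: |R|=1.01273 >1
So |R|<1 on (-2.7273, 0).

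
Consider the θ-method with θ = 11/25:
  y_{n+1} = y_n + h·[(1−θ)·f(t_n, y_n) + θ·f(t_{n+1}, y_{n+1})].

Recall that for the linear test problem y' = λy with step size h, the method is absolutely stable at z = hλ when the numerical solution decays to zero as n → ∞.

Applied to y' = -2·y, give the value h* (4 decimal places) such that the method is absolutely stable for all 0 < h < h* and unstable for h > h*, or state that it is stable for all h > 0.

Test eqn y'=λy, z=hλ:
  y_{n+1} = y_n + z·[14/25·y_n + 11/25·y_{n+1}] ⇒ (1 − 11/25z)y_{n+1} = (1 + 14/25z)y_n
  so R(z) = (1 + 14/25z)/(1 − 11/25z).

Boundary: |R(x)|=1, x<0.
x=-0.97: |R|=0.3202
R=−1: 1+14/25x = −1+11/25x ⇒ -3/25x=2 ⇒ x=2/(-3/25)=-16.6667
Confirm numerically:
  x=-12.433: |R|=0.92148 <1
  x=-9.931: |R|=0.84947 <1
  x=-7.709: |R|=0.75525 <1
  x=-16.992: |R|=1.00461 >1
  x=-16.966: |R|=1.00424 >1
So |R|<1 on (-16.6667, 0).

(-16.6667,0); λ=-2 ⇒ h* = (50/3)/2 = 8.3333.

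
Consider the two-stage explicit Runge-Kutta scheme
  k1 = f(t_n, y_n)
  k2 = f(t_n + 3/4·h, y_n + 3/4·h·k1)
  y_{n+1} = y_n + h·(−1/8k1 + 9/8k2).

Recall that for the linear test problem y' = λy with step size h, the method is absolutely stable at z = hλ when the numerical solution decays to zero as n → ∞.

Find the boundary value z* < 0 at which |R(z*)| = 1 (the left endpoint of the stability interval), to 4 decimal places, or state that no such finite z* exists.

left endpoint -1.1852.

On y'=λy, z=hλ:
  k1=λy_n ⇒ h·k1=z·y_n;  k2=λ(1+3/4z)y_n ⇒ h·k2=z(1+3/4z)y_n
  y_{n+1}/y_n = 1 − 1/8z + 9/8z(1+3/4z) = 1 + z + 27/32z²
  ⇒ R(z) = 1 + z + 27/32z².

Solve |R(x)|<1 on ℝ⁻.
x=-1.65: |R|=1.6471
R=1: x+27/32x²=0 ⇒ x=−32/27=-1.1852; min R=1−1/(4·27/32)=0.7037>−1
Confirm numerically:
  x=-0.810: |R|=0.74358 <1
  x=-0.666: |R|=0.70825 <1
  x=-0.661: |R|=0.70765 <1
  x=-0.659: |R|=0.70742 <1
  x=-1.662: |R|=1.66864 >1
  x=-1.534: |R|=1.45148 >1
Interval (-1.1852, 0).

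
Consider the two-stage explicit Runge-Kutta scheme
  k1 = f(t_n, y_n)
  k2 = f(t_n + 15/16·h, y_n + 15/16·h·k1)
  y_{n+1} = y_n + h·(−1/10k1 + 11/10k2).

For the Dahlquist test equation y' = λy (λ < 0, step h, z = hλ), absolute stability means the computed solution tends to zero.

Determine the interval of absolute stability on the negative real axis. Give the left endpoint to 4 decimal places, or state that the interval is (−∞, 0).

On y'=λy, z=hλ:
  k1=λy_n ⇒ h·k1=z·y_n;  k2=λ(1+15/16z)y_n ⇒ h·k2=z(1+15/16z)y_n
  y_{n+1}/y_n = 1 − 1/10z + 11/10z(1+15/16z) = 1 + z + 33/32z²
  R(z) = 1 + z + 33/32z².

Find x<0 with |R(x)|<1.
x=-0.37: |R|=0.7712
R=1: x+33/32x²=0 ⇒ x=−32/33=-0.9697; min R=1−1/(4·33/32)=0.7576>−1
Confirm numerically:
  x=-0.850: |R|=0.89508 <1
  x=-0.696: |R|=0.80355 <1
  x=-0.490: |R|=0.75760 <1
  x=-1.397: |R|=1.61560 >1
  x=-1.212: |R|=1.30285 >1
  x=-1.007: |R|=1.03874 >1
Interval (-0.9697, 0).

z∈(-0.9697,0).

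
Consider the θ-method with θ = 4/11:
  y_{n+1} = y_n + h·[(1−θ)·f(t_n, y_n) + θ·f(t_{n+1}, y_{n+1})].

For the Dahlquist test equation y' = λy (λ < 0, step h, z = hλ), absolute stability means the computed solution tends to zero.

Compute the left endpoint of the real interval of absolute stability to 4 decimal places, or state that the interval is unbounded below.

With y'=λy (z=hλ):
  y_{n+1} = y_n + z·[7/11·y_n + 4/11·y_{n+1}] ⇒ (1 − 4/11z)y_{n+1} = (1 + 7/11z)y_n
  Hence R(z) = (1 + 7/11z)/(1 − 4/11z).

Find x<0 with |R(x)|<1.
x=-0.38: |R|=0.6661
R=−1: 1+7/11x = −1+4/11x ⇒ -3/11x=2 ⇒ x=2/(-3/11)=-7.3333
Confirm numerically:
  x=-5.501: |R|=0.83344 <1
  x=-4.532: |R|=0.71148 <1
  x=-4.076: |R|=0.64210 <1
  x=-3.679: |R|=0.57369 <1
  x=-7.735: |R|=1.02873 >1
  x=-7.576: |R|=1.01763 >1
  x=-7.545: |R|=1.01542 >1
Interval (-7.3333, 0).

left endpoint -7.3333.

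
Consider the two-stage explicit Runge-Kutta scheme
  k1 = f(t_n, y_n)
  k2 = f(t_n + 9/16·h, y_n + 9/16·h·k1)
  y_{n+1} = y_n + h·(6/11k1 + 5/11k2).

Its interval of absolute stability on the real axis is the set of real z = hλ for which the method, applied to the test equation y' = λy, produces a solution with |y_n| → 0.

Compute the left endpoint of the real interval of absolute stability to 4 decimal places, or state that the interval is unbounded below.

Test eqn y'=λy, z=hλ:
  k1=λy_n ⇒ h·k1=z·y_n;  k2=λ(1+9/16z)y_n ⇒ h·k2=z(1+9/16z)y_n
  y_{n+1}/y_n = 1 + 6/11z + 5/11z(1+9/16z) = 1 + z + 45/176z²
  R(z) = 1 + z + 45/176z².

Boundary: |R(x)|=1, x<0.
x=-0.46: |R|=0.5941
R=1: x+45/176x²=0 ⇒ x=−176/45=-3.9111; min R=1−1/(4·45/176)=0.0222>−1
Confirm numerically:
  x=-3.605: |R|=0.71785 <1
  x=-3.220: |R|=0.43101 <1
  x=-2.793: |R|=0.20154 <1
  x=-2.501: |R|=0.09829 <1
  x=-4.344: |R|=1.48080 >1
  x=-3.933: |R|=1.02201 >1
So |R|<1 on (-3.9111, 0).

left endpoint -3.9111.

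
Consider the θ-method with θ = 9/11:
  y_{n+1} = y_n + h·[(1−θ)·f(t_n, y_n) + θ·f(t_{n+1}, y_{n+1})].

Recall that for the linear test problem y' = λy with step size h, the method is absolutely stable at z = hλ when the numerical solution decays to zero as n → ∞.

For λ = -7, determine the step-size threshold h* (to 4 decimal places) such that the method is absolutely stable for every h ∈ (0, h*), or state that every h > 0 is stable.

Set f=λy, z=hλ:
  y_{n+1} = y_n + z·[2/11·y_n + 9/11·y_{n+1}] ⇒ (1 − 9/11z)y_{n+1} = (1 + 2/11z)y_n
  so R(z) = (1 + 2/11z)/(1 − 9/11z).

Solve |R(x)|<1 on ℝ⁻.
x=-0.99: |R|=0.4530
x=-2: |R|=0.2414
x=-10: |R|=0.0891
x=-100: |R|=0.2075
θ=9/11≥1/2 ⇒ |1+2/11x|<|1−9/11x| ∀x<0 ⇒ stable on all of ℝ⁻.

unbounded; (−∞, 0). Any h>0 works for λ=-7.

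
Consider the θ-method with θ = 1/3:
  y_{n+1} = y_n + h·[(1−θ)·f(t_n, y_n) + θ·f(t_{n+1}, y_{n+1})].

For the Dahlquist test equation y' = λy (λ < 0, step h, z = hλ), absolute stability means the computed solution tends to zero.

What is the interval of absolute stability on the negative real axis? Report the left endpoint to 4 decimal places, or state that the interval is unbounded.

(-6.0000, 0).

On y'=λy, z=hλ:
  y_{n+1} = y_n + z·[2/3·y_n + 1/3·y_{n+1}] ⇒ (1 − 1/3z)y_{n+1} = (1 + 2/3z)y_n
  Hence R(z) = (1 + 2/3z)/(1 − 1/3z).

Solve |R(x)|<1 on ℝ⁻.
x=-0.68: |R|=0.4457
R=−1: 1+2/3x = −1+1/3x ⇒ -1/3x=2 ⇒ x=2/(-1/3)=-6.0000
Confirm numerically:
  x=-5.453: |R|=0.93529 <1
  x=-3.889: |R|=0.69357 <1
  x=-3.263: |R|=0.56299 <1
  x=-6.199: |R|=1.02163 >1
  x=-6.173: |R|=1.01886 >1
  x=-6.159: |R|=1.01736 >1
So |R|<1 on (-6.0000, 0).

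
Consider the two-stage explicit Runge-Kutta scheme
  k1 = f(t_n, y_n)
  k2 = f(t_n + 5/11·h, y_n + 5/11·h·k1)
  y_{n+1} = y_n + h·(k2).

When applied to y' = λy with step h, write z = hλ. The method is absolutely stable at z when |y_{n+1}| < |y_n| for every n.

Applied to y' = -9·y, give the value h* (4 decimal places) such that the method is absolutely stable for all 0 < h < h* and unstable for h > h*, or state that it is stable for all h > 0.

On y'=λy, z=hλ:
  k1=λy_n ⇒ h·k1=z·y_n;  k2=λ(1+5/11z)y_n ⇒ h·k2=z(1+5/11z)y_n
  y_{n+1}/y_n = 1 + z(1+5/11z) = 1 + z + 5/11z²
  ⇒ R(z) = 1 + z + 5/11z².

Find x<0 with |R(x)|<1.
x=-1.5: |R|=0.5227
R=1: x+5/11x²=0 ⇒ x=−11/5=-2.2000; min R=1−1/(4·5/11)=0.4500>−1
Confirm numerically:
  x=-1.836: |R|=0.69623 <1
  x=-1.506: |R|=0.52493 <1
  x=-1.146: |R|=0.45096 <1
  x=-2.685: |R|=1.59192 >1
  x=-2.368: |R|=1.18083 >1
Stable set (-2.2000, 0).

(-2.2000,0); λ=-9 ⇒ h* = (11/5)/9 = 0.2444.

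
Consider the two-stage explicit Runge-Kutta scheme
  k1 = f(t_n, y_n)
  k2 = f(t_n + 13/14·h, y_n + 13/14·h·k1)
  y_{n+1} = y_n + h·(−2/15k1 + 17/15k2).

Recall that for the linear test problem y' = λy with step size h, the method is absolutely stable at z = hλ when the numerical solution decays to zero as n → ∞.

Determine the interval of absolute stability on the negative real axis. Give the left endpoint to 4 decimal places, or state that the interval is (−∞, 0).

z∈(-0.9502,0).

On y'=λy, z=hλ:
  k1=λy_n ⇒ h·k1=z·y_n;  k2=λ(1+13/14z)y_n ⇒ h·k2=z(1+13/14z)y_n
  y_{n+1}/y_n = 1 − 2/15z + 17/15z(1+13/14z) = 1 + z + 221/210z²
  ⇒ R(z) = 1 + z + 221/210z².

Solve |R(x)|<1 on ℝ⁻.
x=-0.33: |R|=0.7846
R=1: x+221/210x²=0 ⇒ x=−210/221=-0.9502; min R=1−1/(4·221/210)=0.7624>−1
Confirm numerically:
  x=-0.877: |R|=0.93242 <1
  x=-0.545: |R|=0.76758 <1
  x=-0.542: |R|=0.76715 <1
  x=-0.471: |R|=0.76246 <1
  x=-1.494: |R|=1.85495 >1
  x=-0.986: |R|=1.03712 >1
So |R|<1 on (-0.9502, 0).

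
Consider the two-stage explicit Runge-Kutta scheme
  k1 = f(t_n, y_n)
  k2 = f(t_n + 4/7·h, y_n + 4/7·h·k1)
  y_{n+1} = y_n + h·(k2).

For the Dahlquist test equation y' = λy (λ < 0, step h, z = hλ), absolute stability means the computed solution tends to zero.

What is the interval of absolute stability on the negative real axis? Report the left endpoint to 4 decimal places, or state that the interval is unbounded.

On y'=λy, z=hλ:
  k1=λy_n ⇒ h·k1=z·y_n;  k2=λ(1+4/7z)y_n ⇒ h·k2=z(1+4/7z)y_n
  y_{n+1}/y_n = 1 + z(1+4/7z) = 1 + z + 4/7z²
  ⇒ R(z) = 1 + z + 4/7z².

Solve |R(x)|<1 on ℝ⁻.
x=-0.5: |R|=0.6429
R=1: x+4/7x²=0 ⇒ x=−7/4=-1.7500; min R=1−1/(4·4/7)=0.5625>−1
Confirm numerically:
  x=-1.081: |R|=0.58675 <1
  x=-0.924: |R|=0.56387 <1
  x=-0.849: |R|=0.56289 <1
  x=-0.802: |R|=0.56555 <1
  x=-2.158: |R|=1.50312 >1
  x=-2.143: |R|=1.48126 >1
Stable set (-1.7500, 0).

(-1.7500, 0).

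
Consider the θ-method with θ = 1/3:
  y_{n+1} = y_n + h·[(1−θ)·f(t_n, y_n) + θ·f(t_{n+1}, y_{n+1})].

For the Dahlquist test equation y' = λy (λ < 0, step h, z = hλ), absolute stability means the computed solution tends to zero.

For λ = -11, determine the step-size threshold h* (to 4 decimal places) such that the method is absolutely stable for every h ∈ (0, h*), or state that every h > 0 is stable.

(-6.0000,0); λ=-11 ⇒ h* = (6)/11 = 0.5455.

Test eqn y'=λy, z=hλ:
  y_{n+1} = y_n + z·[2/3·y_n + 1/3·y_{n+1}] ⇒ (1 − 1/3z)y_{n+1} = (1 + 2/3z)y_n
  R(z) = (1 + 2/3z)/(1 − 1/3z).

Boundary: |R(x)|=1, x<0.
x=-1.63: |R|=0.0562
R=−1: 1+2/3x = −1+1/3x ⇒ -1/3x=2 ⇒ x=2/(-1/3)=-6.0000
Confirm numerically:
  x=-5.280: |R|=0.91304 <1
  x=-4.436: |R|=0.78967 <1
  x=-4.355: |R|=0.77634 <1
  x=-2.790: |R|=0.44560 <1
  x=-6.368: |R|=1.03928 >1
  x=-6.322: |R|=1.03454 >1
  x=-6.026: |R|=1.00288 >1
So |R|<1 on (-6.0000, 0).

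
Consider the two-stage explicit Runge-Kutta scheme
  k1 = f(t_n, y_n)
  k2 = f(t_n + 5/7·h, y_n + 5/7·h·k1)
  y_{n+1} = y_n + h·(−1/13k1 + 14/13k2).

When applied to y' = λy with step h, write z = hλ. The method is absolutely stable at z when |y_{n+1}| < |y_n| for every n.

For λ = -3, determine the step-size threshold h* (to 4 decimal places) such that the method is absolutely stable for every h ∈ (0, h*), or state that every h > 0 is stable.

Test eqn y'=λy, z=hλ:
  k1=λy_n ⇒ h·k1=z·y_n;  k2=λ(1+5/7z)y_n ⇒ h·k2=z(1+5/7z)y_n
  y_{n+1}/y_n = 1 − 1/13z + 14/13z(1+5/7z) = 1 + z + 10/13z²
  so R(z) = 1 + z + 10/13z².

Boundary: |R(x)|=1, x<0.
x=-1.08: |R|=0.8172
R=1: x+10/13x²=0 ⇒ x=−13/10=-1.3000; min R=1−1/(4·10/13)=0.6750>−1
Confirm numerically:
  x=-1.251: |R|=0.95285 <1
  x=-1.067: |R|=0.80876 <1
  x=-0.687: |R|=0.67605 <1
  x=-1.558: |R|=1.30920 >1
  x=-1.436: |R|=1.15023 >1
  x=-1.360: |R|=1.06277 >1
Stable set (-1.3000, 0).

(-1.3000,0); λ=-3 ⇒ h* = (13/10)/3 = 0.4333.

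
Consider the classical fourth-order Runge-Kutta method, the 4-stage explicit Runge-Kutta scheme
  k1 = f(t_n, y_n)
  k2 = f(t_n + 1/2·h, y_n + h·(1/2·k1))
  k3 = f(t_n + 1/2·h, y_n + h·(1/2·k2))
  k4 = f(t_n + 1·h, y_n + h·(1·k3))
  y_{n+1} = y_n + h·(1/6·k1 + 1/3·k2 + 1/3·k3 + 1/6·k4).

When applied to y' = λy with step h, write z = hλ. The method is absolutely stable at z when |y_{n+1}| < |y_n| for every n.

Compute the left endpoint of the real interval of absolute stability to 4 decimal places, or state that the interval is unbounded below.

z* = -2.7853.

Set f=λy, z=hλ:
  order 4, 4-stage ⇒ R(z)=1+z+z^2/2+z^3/6+z^4/24
  (e.g. R(-0.39)=0.67713, |R|=0.67713)

Solve |R(x)|<1 on ℝ⁻.
x=-0.39: |R|=0.6771
|R(-2.61)|=0.7663 |R(-2.16)|=0.4002 |R(-1.03)|=0.3652
Bisect:
  x_lo=-3.4200 |R|=2.4614  x_hi=-0.3724 |R|=0.6891
  mid=-1.89620 |R|=0.30394 →hi
  mid=-2.65809 |R|=0.82455 →hi
  mid=-3.03904 |R|=1.45500 →lo
  mid=-2.84856 |R|=1.09966 →lo
  mid=-2.75333 |R|=0.95286 →hi
  mid=-2.80094 |R|=1.02385 →lo
  mid=-2.77714 |R|=0.98777 →hi
  mid=-2.78904 |R|=1.00566 →lo
  ...
  [-2.78532,-2.78513] ⇒ x*=-2.7853
Interval (-2.7853, 0).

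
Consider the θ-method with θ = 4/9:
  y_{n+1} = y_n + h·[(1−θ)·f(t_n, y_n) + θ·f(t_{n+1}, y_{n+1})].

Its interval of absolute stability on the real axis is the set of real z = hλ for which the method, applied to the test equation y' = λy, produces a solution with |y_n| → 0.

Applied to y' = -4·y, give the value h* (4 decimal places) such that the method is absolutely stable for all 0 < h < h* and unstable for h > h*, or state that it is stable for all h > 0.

(-18.0000,0); λ=-4 ⇒ h* = (18)/4 = 4.5000.

With y'=λy (z=hλ):
  y_{n+1} = y_n + z·[5/9·y_n + 4/9·y_{n+1}] ⇒ (1 − 4/9z)y_{n+1} = (1 + 5/9z)y_n
  ⇒ R(z) = (1 + 5/9z)/(1 − 4/9z).

Find x<0 with |R(x)|<1.
x=-1.24: |R|=0.2006
R=−1: 1+5/9x = −1+4/9x ⇒ -1/9x=2 ⇒ x=2/(-1/9)=-18.0000
Confirm numerically:
  x=-14.873: |R|=0.95435 <1
  x=-13.364: |R|=0.92577 <1
  x=-8.273: |R|=0.76891 <1
  x=-18.488: |R|=1.00588 >1
  x=-18.399: |R|=1.00483 >1
  x=-18.062: |R|=1.00076 >1
Interval (-18.0000, 0).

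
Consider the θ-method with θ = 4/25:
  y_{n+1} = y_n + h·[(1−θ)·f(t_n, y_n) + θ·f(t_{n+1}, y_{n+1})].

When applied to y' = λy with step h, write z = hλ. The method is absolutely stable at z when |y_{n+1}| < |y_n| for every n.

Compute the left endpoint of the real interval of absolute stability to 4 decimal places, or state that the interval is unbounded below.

left endpoint -2.9412.

Test eqn y'=λy, z=hλ:
  y_{n+1} = y_n + z·[21/25·y_n + 4/25·y_{n+1}] ⇒ (1 − 4/25z)y_{n+1} = (1 + 21/25z)y_n
  R(z) = (1 + 21/25z)/(1 − 4/25z).

Need |R(x)|<1, x<0.
x=-1.06: |R|=0.0937
R=−1: 1+21/25x = −1+4/25x ⇒ -17/25x=2 ⇒ x=2/(-17/25)=-2.9412
Confirm numerically:
  x=-2.257: |R|=0.65819 <1
  x=-1.528: |R|=0.22782 <1
  x=-1.327: |R|=0.09460 <1
  x=-3.284: |R|=1.15282 >1
  x=-3.225: |R|=1.12731 >1
  x=-3.135: |R|=1.08777 >1
Interval (-2.9412, 0).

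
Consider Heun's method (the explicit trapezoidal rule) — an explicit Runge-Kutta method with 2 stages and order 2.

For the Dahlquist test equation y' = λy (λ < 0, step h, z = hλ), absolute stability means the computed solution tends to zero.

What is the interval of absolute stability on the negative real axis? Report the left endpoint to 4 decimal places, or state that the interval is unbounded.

z∈(-2.0000,0).

Set f=λy, z=hλ:
  order 2, 2-stage ⇒ R(z)=1+z+z^2/2
  (e.g. R(-0.6)=0.58000, |R|=0.58000)

Boundary: |R(x)|=1, x<0.
x=-0.6: |R|=0.5800
|R(-2.35)|=1.4113 |R(-1.89)|=0.8960 |R(-0.64)|=0.5648
Bisect:
  x_lo=-2.4305 |R|=1.5231  x_hi=-0.3776 |R|=0.6937
  mid=-1.40402 |R|=0.58162 →hi
  mid=-1.91725 |R|=0.92067 →hi
  mid=-2.17386 |R|=1.18898 →lo
  mid=-2.04555 |R|=1.04659 →lo
  mid=-1.98140 |R|=0.98157 →hi
  mid=-2.01348 |R|=1.01357 →lo
  mid=-1.99744 |R|=0.99744 →hi
  mid=-2.00546 |R|=1.00547 →lo
  ...
  [-2.00007,-1.99995] ⇒ x*=-2.0000
So |R|<1 on (-2.0000, 0).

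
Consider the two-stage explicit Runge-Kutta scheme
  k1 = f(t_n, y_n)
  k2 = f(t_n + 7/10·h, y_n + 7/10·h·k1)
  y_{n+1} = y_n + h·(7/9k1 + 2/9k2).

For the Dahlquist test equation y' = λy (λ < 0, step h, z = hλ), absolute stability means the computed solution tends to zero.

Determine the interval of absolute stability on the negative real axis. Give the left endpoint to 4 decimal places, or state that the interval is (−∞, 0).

(-6.4286, 0).

Test eqn y'=λy, z=hλ:
  k1=λy_n ⇒ h·k1=z·y_n;  k2=λ(1+7/10z)y_n ⇒ h·k2=z(1+7/10z)y_n
  y_{n+1}/y_n = 1 + 7/9z + 2/9z(1+7/10z) = 1 + z + 7/45z²
  Hence R(z) = 1 + z + 7/45z².

Find x<0 with |R(x)|<1.
x=-0.47: |R|=0.5644
R=1: x+7/45x²=0 ⇒ x=−45/7=-6.4286; min R=1−1/(4·7/45)=-0.6071>−1
Confirm numerically:
  x=-5.736: |R|=0.38204 <1
  x=-4.836: |R|=0.19804 <1
  x=-4.816: |R|=0.20807 <1
  x=-3.745: |R|=0.56333 <1
  x=-6.795: |R|=1.38731 >1
  x=-6.679: |R|=1.26018 >1
  x=-6.538: |R|=1.11129 >1
Interval (-6.4286, 0).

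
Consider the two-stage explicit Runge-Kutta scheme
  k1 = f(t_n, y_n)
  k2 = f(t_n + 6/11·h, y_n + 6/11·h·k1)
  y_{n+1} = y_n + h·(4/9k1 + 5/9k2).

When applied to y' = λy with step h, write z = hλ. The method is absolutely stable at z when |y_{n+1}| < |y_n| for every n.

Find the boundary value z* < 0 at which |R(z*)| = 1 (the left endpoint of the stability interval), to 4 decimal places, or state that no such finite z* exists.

Set f=λy, z=hλ:
  k1=λy_n ⇒ h·k1=z·y_n;  k2=λ(1+6/11z)y_n ⇒ h·k2=z(1+6/11z)y_n
  y_{n+1}/y_n = 1 + 4/9z + 5/9z(1+6/11z) = 1 + z + 10/33z²
  R(z) = 1 + z + 10/33z².

Solve |R(x)|<1 on ℝ⁻.
x=-1.22: |R|=0.2310
R=1: x+10/33x²=0 ⇒ x=−33/10=-3.3000; min R=1−1/(4·10/33)=0.1750>−1
Confirm numerically:
  x=-1.788: |R|=0.18077 <1
  x=-1.612: |R|=0.17544 <1
  x=-1.533: |R|=0.17915 <1
  x=-3.852: |R|=1.64433 >1
  x=-3.828: |R|=1.61248 >1
  x=-3.539: |R|=1.25631 >1
Interval (-3.3000, 0).

left endpoint -3.3000.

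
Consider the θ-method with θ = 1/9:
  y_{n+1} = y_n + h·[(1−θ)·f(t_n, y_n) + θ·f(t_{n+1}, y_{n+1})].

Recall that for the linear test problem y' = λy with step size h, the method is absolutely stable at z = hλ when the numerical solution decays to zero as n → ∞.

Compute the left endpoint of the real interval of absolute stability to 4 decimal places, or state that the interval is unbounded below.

z* = -2.5714.

With y'=λy (z=hλ):
  y_{n+1} = y_n + z·[8/9·y_n + 1/9·y_{n+1}] ⇒ (1 − 1/9z)y_{n+1} = (1 + 8/9z)y_n
  Hence R(z) = (1 + 8/9z)/(1 − 1/9z).

Solve |R(x)|<1 on ℝ⁻.
x=-1.59: |R|=0.3513
R=−1: 1+8/9x = −1+1/9x ⇒ -7/9x=2 ⇒ x=2/(-7/9)=-2.5714
Confirm numerically:
  x=-1.818: |R|=0.51248 <1
  x=-1.650: |R|=0.39437 <1
  x=-1.270: |R|=0.11295 <1
  x=-2.681: |R|=1.06566 >1
  x=-2.645: |R|=1.04422 >1
Interval (-2.5714, 0).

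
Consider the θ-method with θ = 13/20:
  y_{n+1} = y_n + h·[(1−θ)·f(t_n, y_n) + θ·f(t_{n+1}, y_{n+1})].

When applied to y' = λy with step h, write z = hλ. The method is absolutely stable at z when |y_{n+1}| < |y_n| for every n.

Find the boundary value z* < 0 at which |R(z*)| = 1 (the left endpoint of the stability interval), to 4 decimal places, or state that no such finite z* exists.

unbounded; (−∞, 0).

With y'=λy (z=hλ):
  y_{n+1} = y_n + z·[7/20·y_n + 13/20·y_{n+1}] ⇒ (1 − 13/20z)y_{n+1} = (1 + 7/20z)y_n
  R(z) = (1 + 7/20z)/(1 − 13/20z).

Solve |R(x)|<1 on ℝ⁻.
x=-0.94: |R|=0.4165
x=-2: |R|=0.1304
x=-10: |R|=0.3333
x=-100: |R|=0.5152
θ=13/20≥1/2 ⇒ |1+7/20x|<|1−13/20x| ∀x<0 ⇒ unbounded interval.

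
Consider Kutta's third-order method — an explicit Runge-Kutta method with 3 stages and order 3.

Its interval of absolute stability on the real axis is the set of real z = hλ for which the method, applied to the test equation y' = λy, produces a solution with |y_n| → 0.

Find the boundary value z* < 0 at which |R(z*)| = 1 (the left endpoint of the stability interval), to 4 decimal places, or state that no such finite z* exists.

Test eqn y'=λy, z=hλ:
  order 3, 3-stage ⇒ R(z)=1+z+z^2/2+z^3/6
  (e.g. R(-1.51)=0.05622, |R|=0.05622)

Need |R(x)|<1, x<0.
x=-1.51: |R|=0.0562
|R(-2.6)|=1.1493 |R(-2)|=0.3333 |R(-0.76)|=0.4556
Bisect:
  x_lo=-2.8810 |R|=1.7164  x_hi=-0.3061 |R|=0.7360
  mid=-1.59355 |R|=0.00171 →hi
  mid=-2.23728 |R|=0.60099 →hi
  mid=-2.55914 |R|=1.07793 →lo
  mid=-2.39821 |R|=0.82135 →hi
  mid=-2.47867 |R|=0.94485 →hi
  mid=-2.51891 |R|=1.01016 →lo
  mid=-2.49879 |R|=0.97720 →hi
  mid=-2.50885 |R|=0.99361 →hi
  mid=-2.51388 |R|=1.00186 →lo
  ...
  [-2.51278,-2.51262] ⇒ x*=-2.5127
Interval (-2.5127, 0).

left endpoint -2.5127.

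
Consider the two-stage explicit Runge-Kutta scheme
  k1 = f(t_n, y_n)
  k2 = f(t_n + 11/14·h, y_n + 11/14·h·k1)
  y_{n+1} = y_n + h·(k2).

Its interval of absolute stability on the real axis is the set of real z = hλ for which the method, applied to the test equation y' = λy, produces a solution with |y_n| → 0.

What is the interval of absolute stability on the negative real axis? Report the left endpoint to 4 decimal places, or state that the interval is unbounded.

Set f=λy, z=hλ:
  k1=λy_n ⇒ h·k1=z·y_n;  k2=λ(1+11/14z)y_n ⇒ h·k2=z(1+11/14z)y_n
  y_{n+1}/y_n = 1 + z(1+11/14z) = 1 + z + 11/14z²
  Hence R(z) = 1 + z + 11/14z².

Boundary: |R(x)|=1, x<0.
x=-1.49: |R|=1.2544
R=1: x+11/14x²=0 ⇒ x=−14/11=-1.2727; min R=1−1/(4·11/14)=0.6818>−1
Confirm numerically:
  x=-0.964: |R|=0.76616 <1
  x=-0.764: |R|=0.69462 <1
  x=-0.727: |R|=0.68827 <1
  x=-1.737: |R|=1.63363 >1
  x=-1.698: |R|=1.56737 >1
Interval (-1.2727, 0).

(-1.2727, 0).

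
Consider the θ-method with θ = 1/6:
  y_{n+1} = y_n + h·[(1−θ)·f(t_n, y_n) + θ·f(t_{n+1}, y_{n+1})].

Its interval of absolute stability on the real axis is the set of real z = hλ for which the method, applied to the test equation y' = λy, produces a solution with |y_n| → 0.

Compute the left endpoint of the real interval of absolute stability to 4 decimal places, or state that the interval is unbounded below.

On y'=λy, z=hλ:
  y_{n+1} = y_n + z·[5/6·y_n + 1/6·y_{n+1}] ⇒ (1 − 1/6z)y_{n+1} = (1 + 5/6z)y_n
  ⇒ R(z) = (1 + 5/6z)/(1 − 1/6z).

Find x<0 with |R(x)|<1.
x=-1.75: |R|=0.3548
R=−1: 1+5/6x = −1+1/6x ⇒ -2/3x=2 ⇒ x=2/(-2/3)=-3.0000
Confirm numerically:
  x=-2.573: |R|=0.80077 <1
  x=-2.039: |R|=0.52183 <1
  x=-1.865: |R|=0.42276 <1
  x=-3.144: |R|=1.06299 >1
  x=-3.033: |R|=1.01461 >1
So |R|<1 on (-3.0000, 0).

z* = -3.0000.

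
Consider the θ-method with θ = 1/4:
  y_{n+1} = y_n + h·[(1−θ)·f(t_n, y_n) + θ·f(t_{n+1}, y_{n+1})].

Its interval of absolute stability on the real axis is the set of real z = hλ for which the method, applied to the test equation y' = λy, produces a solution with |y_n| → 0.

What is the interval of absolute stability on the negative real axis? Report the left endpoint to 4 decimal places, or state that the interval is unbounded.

z∈(-4.0000,0).

With y'=λy (z=hλ):
  y_{n+1} = y_n + z·[3/4·y_n + 1/4·y_{n+1}] ⇒ (1 − 1/4z)y_{n+1} = (1 + 3/4z)y_n
  ⇒ R(z) = (1 + 3/4z)/(1 − 1/4z).

Find x<0 with |R(x)|<1.
x=-0.38: |R|=0.6530
R=−1: 1+3/4x = −1+1/4x ⇒ -1/2x=2 ⇒ x=2/(-1/2)=-4.0000
Confirm numerically:
  x=-3.838: |R|=0.95866 <1
  x=-2.356: |R|=0.48269 <1
  x=-1.736: |R|=0.21060 <1
  x=-4.286: |R|=1.06903 >1
  x=-4.180: |R|=1.04401 >1
  x=-4.069: |R|=1.01710 >1
Interval (-4.0000, 0).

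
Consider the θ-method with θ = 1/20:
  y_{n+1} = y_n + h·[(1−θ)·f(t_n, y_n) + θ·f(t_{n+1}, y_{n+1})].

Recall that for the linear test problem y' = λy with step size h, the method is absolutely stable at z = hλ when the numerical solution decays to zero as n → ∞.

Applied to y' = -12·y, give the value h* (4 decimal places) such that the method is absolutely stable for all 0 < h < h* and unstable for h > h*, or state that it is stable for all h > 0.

On y'=λy, z=hλ:
  y_{n+1} = y_n + z·[19/20·y_n + 1/20·y_{n+1}] ⇒ (1 − 1/20z)y_{n+1} = (1 + 19/20z)y_n
  R(z) = (1 + 19/20z)/(1 − 1/20z).

Find x<0 with |R(x)|<1.
x=-0.63: |R|=0.3892
R=−1: 1+19/20x = −1+1/20x ⇒ -9/10x=2 ⇒ x=2/(-9/10)=-2.2222
Confirm numerically:
  x=-2.093: |R|=0.89472 <1
  x=-1.844: |R|=0.68834 <1
  x=-1.241: |R|=0.16849 <1
  x=-2.609: |R|=1.30793 >1
  x=-2.413: |R|=1.15321 >1
So |R|<1 on (-2.2222, 0).

(-2.2222,0); λ=-12 ⇒ h* = (20/9)/12 = 0.1852.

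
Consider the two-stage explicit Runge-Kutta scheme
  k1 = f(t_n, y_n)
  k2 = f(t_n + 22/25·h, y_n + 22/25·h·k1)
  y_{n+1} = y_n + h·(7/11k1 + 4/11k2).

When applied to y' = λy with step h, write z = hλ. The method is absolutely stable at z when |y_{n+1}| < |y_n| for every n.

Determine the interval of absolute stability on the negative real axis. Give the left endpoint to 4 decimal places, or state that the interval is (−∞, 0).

Test eqn y'=λy, z=hλ:
  k1=λy_n ⇒ h·k1=z·y_n;  k2=λ(1+22/25z)y_n ⇒ h·k2=z(1+22/25z)y_n
  y_{n+1}/y_n = 1 + 7/11z + 4/11z(1+22/25z) = 1 + z + 8/25z²
  so R(z) = 1 + z + 8/25z².

Find x<0 with |R(x)|<1.
x=-1.13: |R|=0.2786
R=1: x+8/25x²=0 ⇒ x=−25/8=-3.1250; min R=1−1/(4·8/25)=0.2188>−1
Confirm numerically:
  x=-2.909: |R|=0.79893 <1
  x=-2.484: |R|=0.49048 <1
  x=-1.412: |R|=0.22600 <1
  x=-3.305: |R|=1.19037 >1
  x=-3.282: |R|=1.16489 >1
So |R|<1 on (-3.1250, 0).

(-3.1250, 0).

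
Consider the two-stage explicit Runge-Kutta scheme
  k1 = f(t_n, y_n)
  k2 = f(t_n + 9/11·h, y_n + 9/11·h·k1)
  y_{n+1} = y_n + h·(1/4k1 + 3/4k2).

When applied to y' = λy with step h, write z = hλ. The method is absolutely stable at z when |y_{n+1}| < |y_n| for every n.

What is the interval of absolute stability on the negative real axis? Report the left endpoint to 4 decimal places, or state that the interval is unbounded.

z∈(-1.6296,0).

Set f=λy, z=hλ:
  k1=λy_n ⇒ h·k1=z·y_n;  k2=λ(1+9/11z)y_n ⇒ h·k2=z(1+9/11z)y_n
  y_{n+1}/y_n = 1 + 1/4z + 3/4z(1+9/11z) = 1 + z + 27/44z²
  so R(z) = 1 + z + 27/44z².

Find x<0 with |R(x)|<1.
x=-1.34: |R|=0.7618
R=1: x+27/44x²=0 ⇒ x=−44/27=-1.6296; min R=1−1/(4·27/44)=0.5926>−1
Confirm numerically:
  x=-1.457: |R|=0.84566 <1
  x=-1.390: |R|=0.79561 <1
  x=-0.825: |R|=0.59266 <1
  x=-2.067: |R|=1.55475 >1
  x=-1.900: |R|=1.31523 >1
  x=-1.704: |R|=1.07776 >1
So |R|<1 on (-1.6296, 0).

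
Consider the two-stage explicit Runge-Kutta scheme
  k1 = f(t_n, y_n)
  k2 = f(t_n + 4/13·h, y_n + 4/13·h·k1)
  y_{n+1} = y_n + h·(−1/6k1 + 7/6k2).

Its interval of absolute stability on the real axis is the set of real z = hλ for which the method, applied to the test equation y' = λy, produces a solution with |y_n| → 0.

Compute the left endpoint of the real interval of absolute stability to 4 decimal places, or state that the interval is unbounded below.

Test eqn y'=λy, z=hλ:
  k1=λy_n ⇒ h·k1=z·y_n;  k2=λ(1+4/13z)y_n ⇒ h·k2=z(1+4/13z)y_n
  y_{n+1}/y_n = 1 − 1/6z + 7/6z(1+4/13z) = 1 + z + 14/39z²
  ⇒ R(z) = 1 + z + 14/39z².

Solve |R(x)|<1 on ℝ⁻.
x=-0.4: |R|=0.6574
R=1: x+14/39x²=0 ⇒ x=−39/14=-2.7857; min R=1−1/(4·14/39)=0.3036>−1
Confirm numerically:
  x=-1.750: |R|=0.34936 <1
  x=-1.488: |R|=0.30682 <1
  x=-1.420: |R|=0.30384 <1
  x=-1.358: |R|=0.30401 <1
  x=-3.351: |R|=1.68000 >1
  x=-3.243: |R|=1.53235 >1
  x=-3.024: |R|=1.25867 >1
So |R|<1 on (-2.7857, 0).

z* = -2.7857.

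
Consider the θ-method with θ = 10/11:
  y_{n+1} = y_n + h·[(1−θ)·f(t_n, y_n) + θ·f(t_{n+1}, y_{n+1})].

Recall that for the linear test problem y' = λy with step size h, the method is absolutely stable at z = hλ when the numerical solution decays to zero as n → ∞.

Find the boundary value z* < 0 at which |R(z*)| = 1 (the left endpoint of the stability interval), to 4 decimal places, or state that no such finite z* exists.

interval (−∞, 0).

On y'=λy, z=hλ:
  y_{n+1} = y_n + z·[1/11·y_n + 10/11·y_{n+1}] ⇒ (1 − 10/11z)y_{n+1} = (1 + 1/11z)y_n
  ⇒ R(z) = (1 + 1/11z)/(1 − 10/11z).

Boundary: |R(x)|=1, x<0.
x=-1.44: |R|=0.3764
x=-2: |R|=0.2903
x=-10: |R|=0.0090
x=-100: |R|=0.0880
θ=10/11≥1/2 ⇒ |1+1/11x|<|1−10/11x| ∀x<0 ⇒ unbounded interval.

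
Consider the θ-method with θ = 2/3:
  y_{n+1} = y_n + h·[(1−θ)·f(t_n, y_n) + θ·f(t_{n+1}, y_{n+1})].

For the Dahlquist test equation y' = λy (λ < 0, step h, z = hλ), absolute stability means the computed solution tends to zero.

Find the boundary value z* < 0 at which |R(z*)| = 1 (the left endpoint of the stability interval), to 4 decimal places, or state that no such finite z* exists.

unbounded; (−∞, 0).

Set f=λy, z=hλ:
  y_{n+1} = y_n + z·[1/3·y_n + 2/3·y_{n+1}] ⇒ (1 − 2/3z)y_{n+1} = (1 + 1/3z)y_n
  R(z) = (1 + 1/3z)/(1 − 2/3z).

Solve |R(x)|<1 on ℝ⁻.
x=-0.36: |R|=0.7097
x=-2: |R|=0.1429
x=-10: |R|=0.3043
x=-100: |R|=0.4778
θ=2/3≥1/2 ⇒ |1+1/3x|<|1−2/3x| ∀x<0 ⇒ unbounded interval.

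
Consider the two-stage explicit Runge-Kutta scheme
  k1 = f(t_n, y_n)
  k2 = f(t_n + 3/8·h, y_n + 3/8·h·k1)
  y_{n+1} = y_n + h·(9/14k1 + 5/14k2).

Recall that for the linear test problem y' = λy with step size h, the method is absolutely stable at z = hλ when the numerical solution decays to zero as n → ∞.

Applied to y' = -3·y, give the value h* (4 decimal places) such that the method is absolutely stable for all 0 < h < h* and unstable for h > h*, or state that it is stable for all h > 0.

(-7.4667,0); λ=-3 ⇒ h* = (112/15)/3 = 2.4889.

On y'=λy, z=hλ:
  k1=λy_n ⇒ h·k1=z·y_n;  k2=λ(1+3/8z)y_n ⇒ h·k2=z(1+3/8z)y_n
  y_{n+1}/y_n = 1 + 9/14z + 5/14z(1+3/8z) = 1 + z + 15/112z²
  R(z) = 1 + z + 15/112z².

Find x<0 with |R(x)|<1.
x=-0.59: |R|=0.4566
R=1: x+15/112x²=0 ⇒ x=−112/15=-7.4667; min R=1−1/(4·15/112)=-0.8667>−1
Confirm numerically:
  x=-5.860: |R|=0.26095 <1
  x=-4.226: |R|=0.83416 <1
  x=-3.076: |R|=0.80880 <1
  x=-7.750: |R|=1.29408 >1
  x=-7.508: |R|=1.04156 >1
So |R|<1 on (-7.4667, 0).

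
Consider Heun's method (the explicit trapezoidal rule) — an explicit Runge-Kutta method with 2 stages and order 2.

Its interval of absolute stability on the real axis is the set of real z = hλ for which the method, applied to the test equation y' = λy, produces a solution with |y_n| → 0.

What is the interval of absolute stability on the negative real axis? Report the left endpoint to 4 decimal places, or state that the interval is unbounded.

With y'=λy (z=hλ):
  order 2, 2-stage ⇒ R(z)=1+z+z^2/2
  (e.g. R(-0.97)=0.50045, |R|=0.50045)

Boundary: |R(x)|=1, x<0.
x=-0.97: |R|=0.5005
|R(-2.09)|=1.0940 |R(-1.68)|=0.7312 |R(-1.17)|=0.5144
Bisect:
  x_lo=-2.6675 |R|=1.8903  x_hi=-0.2306 |R|=0.7960
  mid=-1.44905 |R|=0.60082 →hi
  mid=-2.05828 |R|=1.05998 →lo
  mid=-1.75367 |R|=0.78401 →hi
  mid=-1.90598 |R|=0.91040 →hi
  mid=-1.98213 |R|=0.98229 →hi
  mid=-2.02021 |R|=1.02041 →lo
  mid=-2.00117 |R|=1.00117 →lo
  mid=-1.99165 |R|=0.99168 →hi
  ...
  [-2.00013,-1.99998] ⇒ x*=-2.0000
Stable set (-2.0000, 0).

z∈(-2.0000,0).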